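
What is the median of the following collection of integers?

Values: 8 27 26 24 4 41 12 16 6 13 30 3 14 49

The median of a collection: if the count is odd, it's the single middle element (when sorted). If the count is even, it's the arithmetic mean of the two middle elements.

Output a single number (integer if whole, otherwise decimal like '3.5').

Step 1: insert 8 -> lo=[8] (size 1, max 8) hi=[] (size 0) -> median=8
Step 2: insert 27 -> lo=[8] (size 1, max 8) hi=[27] (size 1, min 27) -> median=17.5
Step 3: insert 26 -> lo=[8, 26] (size 2, max 26) hi=[27] (size 1, min 27) -> median=26
Step 4: insert 24 -> lo=[8, 24] (size 2, max 24) hi=[26, 27] (size 2, min 26) -> median=25
Step 5: insert 4 -> lo=[4, 8, 24] (size 3, max 24) hi=[26, 27] (size 2, min 26) -> median=24
Step 6: insert 41 -> lo=[4, 8, 24] (size 3, max 24) hi=[26, 27, 41] (size 3, min 26) -> median=25
Step 7: insert 12 -> lo=[4, 8, 12, 24] (size 4, max 24) hi=[26, 27, 41] (size 3, min 26) -> median=24
Step 8: insert 16 -> lo=[4, 8, 12, 16] (size 4, max 16) hi=[24, 26, 27, 41] (size 4, min 24) -> median=20
Step 9: insert 6 -> lo=[4, 6, 8, 12, 16] (size 5, max 16) hi=[24, 26, 27, 41] (size 4, min 24) -> median=16
Step 10: insert 13 -> lo=[4, 6, 8, 12, 13] (size 5, max 13) hi=[16, 24, 26, 27, 41] (size 5, min 16) -> median=14.5
Step 11: insert 30 -> lo=[4, 6, 8, 12, 13, 16] (size 6, max 16) hi=[24, 26, 27, 30, 41] (size 5, min 24) -> median=16
Step 12: insert 3 -> lo=[3, 4, 6, 8, 12, 13] (size 6, max 13) hi=[16, 24, 26, 27, 30, 41] (size 6, min 16) -> median=14.5
Step 13: insert 14 -> lo=[3, 4, 6, 8, 12, 13, 14] (size 7, max 14) hi=[16, 24, 26, 27, 30, 41] (size 6, min 16) -> median=14
Step 14: insert 49 -> lo=[3, 4, 6, 8, 12, 13, 14] (size 7, max 14) hi=[16, 24, 26, 27, 30, 41, 49] (size 7, min 16) -> median=15

Answer: 15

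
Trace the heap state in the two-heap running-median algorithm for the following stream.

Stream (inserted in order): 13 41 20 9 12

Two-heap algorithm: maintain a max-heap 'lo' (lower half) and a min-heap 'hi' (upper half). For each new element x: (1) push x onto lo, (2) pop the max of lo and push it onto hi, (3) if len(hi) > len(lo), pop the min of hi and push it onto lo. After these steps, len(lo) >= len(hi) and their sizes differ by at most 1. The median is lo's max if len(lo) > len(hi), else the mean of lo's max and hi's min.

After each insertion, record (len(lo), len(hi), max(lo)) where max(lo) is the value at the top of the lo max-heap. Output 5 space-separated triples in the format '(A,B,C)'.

Step 1: insert 13 -> lo=[13] hi=[] -> (len(lo)=1, len(hi)=0, max(lo)=13)
Step 2: insert 41 -> lo=[13] hi=[41] -> (len(lo)=1, len(hi)=1, max(lo)=13)
Step 3: insert 20 -> lo=[13, 20] hi=[41] -> (len(lo)=2, len(hi)=1, max(lo)=20)
Step 4: insert 9 -> lo=[9, 13] hi=[20, 41] -> (len(lo)=2, len(hi)=2, max(lo)=13)
Step 5: insert 12 -> lo=[9, 12, 13] hi=[20, 41] -> (len(lo)=3, len(hi)=2, max(lo)=13)

Answer: (1,0,13) (1,1,13) (2,1,20) (2,2,13) (3,2,13)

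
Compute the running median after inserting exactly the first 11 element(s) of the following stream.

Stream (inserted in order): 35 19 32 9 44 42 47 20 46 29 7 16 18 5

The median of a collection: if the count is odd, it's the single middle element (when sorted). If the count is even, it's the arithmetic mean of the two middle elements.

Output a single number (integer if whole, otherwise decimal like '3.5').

Answer: 32

Derivation:
Step 1: insert 35 -> lo=[35] (size 1, max 35) hi=[] (size 0) -> median=35
Step 2: insert 19 -> lo=[19] (size 1, max 19) hi=[35] (size 1, min 35) -> median=27
Step 3: insert 32 -> lo=[19, 32] (size 2, max 32) hi=[35] (size 1, min 35) -> median=32
Step 4: insert 9 -> lo=[9, 19] (size 2, max 19) hi=[32, 35] (size 2, min 32) -> median=25.5
Step 5: insert 44 -> lo=[9, 19, 32] (size 3, max 32) hi=[35, 44] (size 2, min 35) -> median=32
Step 6: insert 42 -> lo=[9, 19, 32] (size 3, max 32) hi=[35, 42, 44] (size 3, min 35) -> median=33.5
Step 7: insert 47 -> lo=[9, 19, 32, 35] (size 4, max 35) hi=[42, 44, 47] (size 3, min 42) -> median=35
Step 8: insert 20 -> lo=[9, 19, 20, 32] (size 4, max 32) hi=[35, 42, 44, 47] (size 4, min 35) -> median=33.5
Step 9: insert 46 -> lo=[9, 19, 20, 32, 35] (size 5, max 35) hi=[42, 44, 46, 47] (size 4, min 42) -> median=35
Step 10: insert 29 -> lo=[9, 19, 20, 29, 32] (size 5, max 32) hi=[35, 42, 44, 46, 47] (size 5, min 35) -> median=33.5
Step 11: insert 7 -> lo=[7, 9, 19, 20, 29, 32] (size 6, max 32) hi=[35, 42, 44, 46, 47] (size 5, min 35) -> median=32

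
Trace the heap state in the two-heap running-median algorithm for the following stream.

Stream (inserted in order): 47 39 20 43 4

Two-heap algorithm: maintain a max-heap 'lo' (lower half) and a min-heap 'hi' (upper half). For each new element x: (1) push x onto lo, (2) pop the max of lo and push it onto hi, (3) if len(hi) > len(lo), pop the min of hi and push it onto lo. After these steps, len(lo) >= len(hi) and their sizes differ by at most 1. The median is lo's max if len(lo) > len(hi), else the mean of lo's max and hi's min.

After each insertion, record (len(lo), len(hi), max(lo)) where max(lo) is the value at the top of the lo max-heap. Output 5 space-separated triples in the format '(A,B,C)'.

Step 1: insert 47 -> lo=[47] hi=[] -> (len(lo)=1, len(hi)=0, max(lo)=47)
Step 2: insert 39 -> lo=[39] hi=[47] -> (len(lo)=1, len(hi)=1, max(lo)=39)
Step 3: insert 20 -> lo=[20, 39] hi=[47] -> (len(lo)=2, len(hi)=1, max(lo)=39)
Step 4: insert 43 -> lo=[20, 39] hi=[43, 47] -> (len(lo)=2, len(hi)=2, max(lo)=39)
Step 5: insert 4 -> lo=[4, 20, 39] hi=[43, 47] -> (len(lo)=3, len(hi)=2, max(lo)=39)

Answer: (1,0,47) (1,1,39) (2,1,39) (2,2,39) (3,2,39)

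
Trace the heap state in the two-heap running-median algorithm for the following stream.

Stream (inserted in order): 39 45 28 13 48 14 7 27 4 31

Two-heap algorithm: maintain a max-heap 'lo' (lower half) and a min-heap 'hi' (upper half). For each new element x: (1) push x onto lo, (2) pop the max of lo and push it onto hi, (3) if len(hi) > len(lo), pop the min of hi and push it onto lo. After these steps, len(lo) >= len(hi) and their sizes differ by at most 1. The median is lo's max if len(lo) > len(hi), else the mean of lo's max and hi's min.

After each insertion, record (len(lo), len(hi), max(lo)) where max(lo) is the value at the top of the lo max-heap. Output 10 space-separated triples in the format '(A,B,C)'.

Answer: (1,0,39) (1,1,39) (2,1,39) (2,2,28) (3,2,39) (3,3,28) (4,3,28) (4,4,27) (5,4,27) (5,5,27)

Derivation:
Step 1: insert 39 -> lo=[39] hi=[] -> (len(lo)=1, len(hi)=0, max(lo)=39)
Step 2: insert 45 -> lo=[39] hi=[45] -> (len(lo)=1, len(hi)=1, max(lo)=39)
Step 3: insert 28 -> lo=[28, 39] hi=[45] -> (len(lo)=2, len(hi)=1, max(lo)=39)
Step 4: insert 13 -> lo=[13, 28] hi=[39, 45] -> (len(lo)=2, len(hi)=2, max(lo)=28)
Step 5: insert 48 -> lo=[13, 28, 39] hi=[45, 48] -> (len(lo)=3, len(hi)=2, max(lo)=39)
Step 6: insert 14 -> lo=[13, 14, 28] hi=[39, 45, 48] -> (len(lo)=3, len(hi)=3, max(lo)=28)
Step 7: insert 7 -> lo=[7, 13, 14, 28] hi=[39, 45, 48] -> (len(lo)=4, len(hi)=3, max(lo)=28)
Step 8: insert 27 -> lo=[7, 13, 14, 27] hi=[28, 39, 45, 48] -> (len(lo)=4, len(hi)=4, max(lo)=27)
Step 9: insert 4 -> lo=[4, 7, 13, 14, 27] hi=[28, 39, 45, 48] -> (len(lo)=5, len(hi)=4, max(lo)=27)
Step 10: insert 31 -> lo=[4, 7, 13, 14, 27] hi=[28, 31, 39, 45, 48] -> (len(lo)=5, len(hi)=5, max(lo)=27)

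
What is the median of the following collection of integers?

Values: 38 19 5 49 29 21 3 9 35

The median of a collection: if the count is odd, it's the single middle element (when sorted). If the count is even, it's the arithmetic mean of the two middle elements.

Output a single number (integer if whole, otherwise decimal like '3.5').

Answer: 21

Derivation:
Step 1: insert 38 -> lo=[38] (size 1, max 38) hi=[] (size 0) -> median=38
Step 2: insert 19 -> lo=[19] (size 1, max 19) hi=[38] (size 1, min 38) -> median=28.5
Step 3: insert 5 -> lo=[5, 19] (size 2, max 19) hi=[38] (size 1, min 38) -> median=19
Step 4: insert 49 -> lo=[5, 19] (size 2, max 19) hi=[38, 49] (size 2, min 38) -> median=28.5
Step 5: insert 29 -> lo=[5, 19, 29] (size 3, max 29) hi=[38, 49] (size 2, min 38) -> median=29
Step 6: insert 21 -> lo=[5, 19, 21] (size 3, max 21) hi=[29, 38, 49] (size 3, min 29) -> median=25
Step 7: insert 3 -> lo=[3, 5, 19, 21] (size 4, max 21) hi=[29, 38, 49] (size 3, min 29) -> median=21
Step 8: insert 9 -> lo=[3, 5, 9, 19] (size 4, max 19) hi=[21, 29, 38, 49] (size 4, min 21) -> median=20
Step 9: insert 35 -> lo=[3, 5, 9, 19, 21] (size 5, max 21) hi=[29, 35, 38, 49] (size 4, min 29) -> median=21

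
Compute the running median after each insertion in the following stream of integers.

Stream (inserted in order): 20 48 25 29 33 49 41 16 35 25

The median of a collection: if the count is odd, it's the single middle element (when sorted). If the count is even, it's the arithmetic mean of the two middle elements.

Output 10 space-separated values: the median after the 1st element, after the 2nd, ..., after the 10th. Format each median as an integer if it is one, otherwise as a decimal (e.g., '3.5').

Step 1: insert 20 -> lo=[20] (size 1, max 20) hi=[] (size 0) -> median=20
Step 2: insert 48 -> lo=[20] (size 1, max 20) hi=[48] (size 1, min 48) -> median=34
Step 3: insert 25 -> lo=[20, 25] (size 2, max 25) hi=[48] (size 1, min 48) -> median=25
Step 4: insert 29 -> lo=[20, 25] (size 2, max 25) hi=[29, 48] (size 2, min 29) -> median=27
Step 5: insert 33 -> lo=[20, 25, 29] (size 3, max 29) hi=[33, 48] (size 2, min 33) -> median=29
Step 6: insert 49 -> lo=[20, 25, 29] (size 3, max 29) hi=[33, 48, 49] (size 3, min 33) -> median=31
Step 7: insert 41 -> lo=[20, 25, 29, 33] (size 4, max 33) hi=[41, 48, 49] (size 3, min 41) -> median=33
Step 8: insert 16 -> lo=[16, 20, 25, 29] (size 4, max 29) hi=[33, 41, 48, 49] (size 4, min 33) -> median=31
Step 9: insert 35 -> lo=[16, 20, 25, 29, 33] (size 5, max 33) hi=[35, 41, 48, 49] (size 4, min 35) -> median=33
Step 10: insert 25 -> lo=[16, 20, 25, 25, 29] (size 5, max 29) hi=[33, 35, 41, 48, 49] (size 5, min 33) -> median=31

Answer: 20 34 25 27 29 31 33 31 33 31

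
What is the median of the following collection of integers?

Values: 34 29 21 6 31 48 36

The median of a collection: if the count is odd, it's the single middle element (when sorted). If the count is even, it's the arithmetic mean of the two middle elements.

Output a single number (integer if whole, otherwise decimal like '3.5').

Step 1: insert 34 -> lo=[34] (size 1, max 34) hi=[] (size 0) -> median=34
Step 2: insert 29 -> lo=[29] (size 1, max 29) hi=[34] (size 1, min 34) -> median=31.5
Step 3: insert 21 -> lo=[21, 29] (size 2, max 29) hi=[34] (size 1, min 34) -> median=29
Step 4: insert 6 -> lo=[6, 21] (size 2, max 21) hi=[29, 34] (size 2, min 29) -> median=25
Step 5: insert 31 -> lo=[6, 21, 29] (size 3, max 29) hi=[31, 34] (size 2, min 31) -> median=29
Step 6: insert 48 -> lo=[6, 21, 29] (size 3, max 29) hi=[31, 34, 48] (size 3, min 31) -> median=30
Step 7: insert 36 -> lo=[6, 21, 29, 31] (size 4, max 31) hi=[34, 36, 48] (size 3, min 34) -> median=31

Answer: 31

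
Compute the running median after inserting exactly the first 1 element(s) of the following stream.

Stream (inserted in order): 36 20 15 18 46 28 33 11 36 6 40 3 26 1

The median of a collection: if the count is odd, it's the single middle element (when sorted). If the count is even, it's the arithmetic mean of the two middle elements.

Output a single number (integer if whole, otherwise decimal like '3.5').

Answer: 36

Derivation:
Step 1: insert 36 -> lo=[36] (size 1, max 36) hi=[] (size 0) -> median=36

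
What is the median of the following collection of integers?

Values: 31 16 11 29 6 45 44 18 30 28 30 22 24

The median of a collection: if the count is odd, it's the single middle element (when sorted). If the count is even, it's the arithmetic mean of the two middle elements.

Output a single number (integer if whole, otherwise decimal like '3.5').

Step 1: insert 31 -> lo=[31] (size 1, max 31) hi=[] (size 0) -> median=31
Step 2: insert 16 -> lo=[16] (size 1, max 16) hi=[31] (size 1, min 31) -> median=23.5
Step 3: insert 11 -> lo=[11, 16] (size 2, max 16) hi=[31] (size 1, min 31) -> median=16
Step 4: insert 29 -> lo=[11, 16] (size 2, max 16) hi=[29, 31] (size 2, min 29) -> median=22.5
Step 5: insert 6 -> lo=[6, 11, 16] (size 3, max 16) hi=[29, 31] (size 2, min 29) -> median=16
Step 6: insert 45 -> lo=[6, 11, 16] (size 3, max 16) hi=[29, 31, 45] (size 3, min 29) -> median=22.5
Step 7: insert 44 -> lo=[6, 11, 16, 29] (size 4, max 29) hi=[31, 44, 45] (size 3, min 31) -> median=29
Step 8: insert 18 -> lo=[6, 11, 16, 18] (size 4, max 18) hi=[29, 31, 44, 45] (size 4, min 29) -> median=23.5
Step 9: insert 30 -> lo=[6, 11, 16, 18, 29] (size 5, max 29) hi=[30, 31, 44, 45] (size 4, min 30) -> median=29
Step 10: insert 28 -> lo=[6, 11, 16, 18, 28] (size 5, max 28) hi=[29, 30, 31, 44, 45] (size 5, min 29) -> median=28.5
Step 11: insert 30 -> lo=[6, 11, 16, 18, 28, 29] (size 6, max 29) hi=[30, 30, 31, 44, 45] (size 5, min 30) -> median=29
Step 12: insert 22 -> lo=[6, 11, 16, 18, 22, 28] (size 6, max 28) hi=[29, 30, 30, 31, 44, 45] (size 6, min 29) -> median=28.5
Step 13: insert 24 -> lo=[6, 11, 16, 18, 22, 24, 28] (size 7, max 28) hi=[29, 30, 30, 31, 44, 45] (size 6, min 29) -> median=28

Answer: 28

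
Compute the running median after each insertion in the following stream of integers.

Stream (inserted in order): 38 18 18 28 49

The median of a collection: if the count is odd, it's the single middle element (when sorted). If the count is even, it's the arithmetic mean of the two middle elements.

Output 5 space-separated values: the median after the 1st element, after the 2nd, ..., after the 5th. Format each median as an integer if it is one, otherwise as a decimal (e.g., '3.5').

Step 1: insert 38 -> lo=[38] (size 1, max 38) hi=[] (size 0) -> median=38
Step 2: insert 18 -> lo=[18] (size 1, max 18) hi=[38] (size 1, min 38) -> median=28
Step 3: insert 18 -> lo=[18, 18] (size 2, max 18) hi=[38] (size 1, min 38) -> median=18
Step 4: insert 28 -> lo=[18, 18] (size 2, max 18) hi=[28, 38] (size 2, min 28) -> median=23
Step 5: insert 49 -> lo=[18, 18, 28] (size 3, max 28) hi=[38, 49] (size 2, min 38) -> median=28

Answer: 38 28 18 23 28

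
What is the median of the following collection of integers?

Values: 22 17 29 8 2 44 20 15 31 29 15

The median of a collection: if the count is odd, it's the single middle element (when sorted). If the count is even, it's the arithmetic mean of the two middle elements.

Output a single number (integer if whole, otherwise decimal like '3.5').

Answer: 20

Derivation:
Step 1: insert 22 -> lo=[22] (size 1, max 22) hi=[] (size 0) -> median=22
Step 2: insert 17 -> lo=[17] (size 1, max 17) hi=[22] (size 1, min 22) -> median=19.5
Step 3: insert 29 -> lo=[17, 22] (size 2, max 22) hi=[29] (size 1, min 29) -> median=22
Step 4: insert 8 -> lo=[8, 17] (size 2, max 17) hi=[22, 29] (size 2, min 22) -> median=19.5
Step 5: insert 2 -> lo=[2, 8, 17] (size 3, max 17) hi=[22, 29] (size 2, min 22) -> median=17
Step 6: insert 44 -> lo=[2, 8, 17] (size 3, max 17) hi=[22, 29, 44] (size 3, min 22) -> median=19.5
Step 7: insert 20 -> lo=[2, 8, 17, 20] (size 4, max 20) hi=[22, 29, 44] (size 3, min 22) -> median=20
Step 8: insert 15 -> lo=[2, 8, 15, 17] (size 4, max 17) hi=[20, 22, 29, 44] (size 4, min 20) -> median=18.5
Step 9: insert 31 -> lo=[2, 8, 15, 17, 20] (size 5, max 20) hi=[22, 29, 31, 44] (size 4, min 22) -> median=20
Step 10: insert 29 -> lo=[2, 8, 15, 17, 20] (size 5, max 20) hi=[22, 29, 29, 31, 44] (size 5, min 22) -> median=21
Step 11: insert 15 -> lo=[2, 8, 15, 15, 17, 20] (size 6, max 20) hi=[22, 29, 29, 31, 44] (size 5, min 22) -> median=20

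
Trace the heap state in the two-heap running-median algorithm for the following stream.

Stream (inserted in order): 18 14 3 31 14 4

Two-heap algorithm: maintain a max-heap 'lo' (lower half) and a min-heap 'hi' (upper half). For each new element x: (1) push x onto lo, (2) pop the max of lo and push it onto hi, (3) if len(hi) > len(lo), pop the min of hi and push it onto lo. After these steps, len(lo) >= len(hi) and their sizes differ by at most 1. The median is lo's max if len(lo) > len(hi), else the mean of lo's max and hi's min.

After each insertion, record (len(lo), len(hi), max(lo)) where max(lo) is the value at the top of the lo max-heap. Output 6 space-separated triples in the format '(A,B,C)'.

Step 1: insert 18 -> lo=[18] hi=[] -> (len(lo)=1, len(hi)=0, max(lo)=18)
Step 2: insert 14 -> lo=[14] hi=[18] -> (len(lo)=1, len(hi)=1, max(lo)=14)
Step 3: insert 3 -> lo=[3, 14] hi=[18] -> (len(lo)=2, len(hi)=1, max(lo)=14)
Step 4: insert 31 -> lo=[3, 14] hi=[18, 31] -> (len(lo)=2, len(hi)=2, max(lo)=14)
Step 5: insert 14 -> lo=[3, 14, 14] hi=[18, 31] -> (len(lo)=3, len(hi)=2, max(lo)=14)
Step 6: insert 4 -> lo=[3, 4, 14] hi=[14, 18, 31] -> (len(lo)=3, len(hi)=3, max(lo)=14)

Answer: (1,0,18) (1,1,14) (2,1,14) (2,2,14) (3,2,14) (3,3,14)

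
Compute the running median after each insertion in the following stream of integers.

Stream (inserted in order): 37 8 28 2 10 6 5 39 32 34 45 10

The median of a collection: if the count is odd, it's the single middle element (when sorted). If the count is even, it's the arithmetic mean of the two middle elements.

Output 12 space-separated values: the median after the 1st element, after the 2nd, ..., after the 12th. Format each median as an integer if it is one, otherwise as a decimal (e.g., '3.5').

Step 1: insert 37 -> lo=[37] (size 1, max 37) hi=[] (size 0) -> median=37
Step 2: insert 8 -> lo=[8] (size 1, max 8) hi=[37] (size 1, min 37) -> median=22.5
Step 3: insert 28 -> lo=[8, 28] (size 2, max 28) hi=[37] (size 1, min 37) -> median=28
Step 4: insert 2 -> lo=[2, 8] (size 2, max 8) hi=[28, 37] (size 2, min 28) -> median=18
Step 5: insert 10 -> lo=[2, 8, 10] (size 3, max 10) hi=[28, 37] (size 2, min 28) -> median=10
Step 6: insert 6 -> lo=[2, 6, 8] (size 3, max 8) hi=[10, 28, 37] (size 3, min 10) -> median=9
Step 7: insert 5 -> lo=[2, 5, 6, 8] (size 4, max 8) hi=[10, 28, 37] (size 3, min 10) -> median=8
Step 8: insert 39 -> lo=[2, 5, 6, 8] (size 4, max 8) hi=[10, 28, 37, 39] (size 4, min 10) -> median=9
Step 9: insert 32 -> lo=[2, 5, 6, 8, 10] (size 5, max 10) hi=[28, 32, 37, 39] (size 4, min 28) -> median=10
Step 10: insert 34 -> lo=[2, 5, 6, 8, 10] (size 5, max 10) hi=[28, 32, 34, 37, 39] (size 5, min 28) -> median=19
Step 11: insert 45 -> lo=[2, 5, 6, 8, 10, 28] (size 6, max 28) hi=[32, 34, 37, 39, 45] (size 5, min 32) -> median=28
Step 12: insert 10 -> lo=[2, 5, 6, 8, 10, 10] (size 6, max 10) hi=[28, 32, 34, 37, 39, 45] (size 6, min 28) -> median=19

Answer: 37 22.5 28 18 10 9 8 9 10 19 28 19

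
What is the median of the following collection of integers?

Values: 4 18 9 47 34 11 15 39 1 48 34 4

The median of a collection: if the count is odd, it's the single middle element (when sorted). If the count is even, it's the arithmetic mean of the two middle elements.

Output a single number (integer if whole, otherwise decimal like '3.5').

Step 1: insert 4 -> lo=[4] (size 1, max 4) hi=[] (size 0) -> median=4
Step 2: insert 18 -> lo=[4] (size 1, max 4) hi=[18] (size 1, min 18) -> median=11
Step 3: insert 9 -> lo=[4, 9] (size 2, max 9) hi=[18] (size 1, min 18) -> median=9
Step 4: insert 47 -> lo=[4, 9] (size 2, max 9) hi=[18, 47] (size 2, min 18) -> median=13.5
Step 5: insert 34 -> lo=[4, 9, 18] (size 3, max 18) hi=[34, 47] (size 2, min 34) -> median=18
Step 6: insert 11 -> lo=[4, 9, 11] (size 3, max 11) hi=[18, 34, 47] (size 3, min 18) -> median=14.5
Step 7: insert 15 -> lo=[4, 9, 11, 15] (size 4, max 15) hi=[18, 34, 47] (size 3, min 18) -> median=15
Step 8: insert 39 -> lo=[4, 9, 11, 15] (size 4, max 15) hi=[18, 34, 39, 47] (size 4, min 18) -> median=16.5
Step 9: insert 1 -> lo=[1, 4, 9, 11, 15] (size 5, max 15) hi=[18, 34, 39, 47] (size 4, min 18) -> median=15
Step 10: insert 48 -> lo=[1, 4, 9, 11, 15] (size 5, max 15) hi=[18, 34, 39, 47, 48] (size 5, min 18) -> median=16.5
Step 11: insert 34 -> lo=[1, 4, 9, 11, 15, 18] (size 6, max 18) hi=[34, 34, 39, 47, 48] (size 5, min 34) -> median=18
Step 12: insert 4 -> lo=[1, 4, 4, 9, 11, 15] (size 6, max 15) hi=[18, 34, 34, 39, 47, 48] (size 6, min 18) -> median=16.5

Answer: 16.5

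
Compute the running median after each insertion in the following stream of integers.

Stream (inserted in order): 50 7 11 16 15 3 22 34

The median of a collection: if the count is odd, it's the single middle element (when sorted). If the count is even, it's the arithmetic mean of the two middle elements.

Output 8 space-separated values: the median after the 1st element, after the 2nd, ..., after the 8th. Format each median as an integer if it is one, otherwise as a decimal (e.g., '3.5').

Answer: 50 28.5 11 13.5 15 13 15 15.5

Derivation:
Step 1: insert 50 -> lo=[50] (size 1, max 50) hi=[] (size 0) -> median=50
Step 2: insert 7 -> lo=[7] (size 1, max 7) hi=[50] (size 1, min 50) -> median=28.5
Step 3: insert 11 -> lo=[7, 11] (size 2, max 11) hi=[50] (size 1, min 50) -> median=11
Step 4: insert 16 -> lo=[7, 11] (size 2, max 11) hi=[16, 50] (size 2, min 16) -> median=13.5
Step 5: insert 15 -> lo=[7, 11, 15] (size 3, max 15) hi=[16, 50] (size 2, min 16) -> median=15
Step 6: insert 3 -> lo=[3, 7, 11] (size 3, max 11) hi=[15, 16, 50] (size 3, min 15) -> median=13
Step 7: insert 22 -> lo=[3, 7, 11, 15] (size 4, max 15) hi=[16, 22, 50] (size 3, min 16) -> median=15
Step 8: insert 34 -> lo=[3, 7, 11, 15] (size 4, max 15) hi=[16, 22, 34, 50] (size 4, min 16) -> median=15.5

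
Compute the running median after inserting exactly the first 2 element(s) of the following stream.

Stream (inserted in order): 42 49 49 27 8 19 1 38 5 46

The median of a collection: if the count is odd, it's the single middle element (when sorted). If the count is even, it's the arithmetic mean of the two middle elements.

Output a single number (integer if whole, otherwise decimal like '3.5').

Answer: 45.5

Derivation:
Step 1: insert 42 -> lo=[42] (size 1, max 42) hi=[] (size 0) -> median=42
Step 2: insert 49 -> lo=[42] (size 1, max 42) hi=[49] (size 1, min 49) -> median=45.5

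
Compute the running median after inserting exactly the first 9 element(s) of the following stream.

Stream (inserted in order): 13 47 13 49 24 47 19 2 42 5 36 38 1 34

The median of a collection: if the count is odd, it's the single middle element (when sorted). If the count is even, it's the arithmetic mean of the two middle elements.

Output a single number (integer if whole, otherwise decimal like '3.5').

Answer: 24

Derivation:
Step 1: insert 13 -> lo=[13] (size 1, max 13) hi=[] (size 0) -> median=13
Step 2: insert 47 -> lo=[13] (size 1, max 13) hi=[47] (size 1, min 47) -> median=30
Step 3: insert 13 -> lo=[13, 13] (size 2, max 13) hi=[47] (size 1, min 47) -> median=13
Step 4: insert 49 -> lo=[13, 13] (size 2, max 13) hi=[47, 49] (size 2, min 47) -> median=30
Step 5: insert 24 -> lo=[13, 13, 24] (size 3, max 24) hi=[47, 49] (size 2, min 47) -> median=24
Step 6: insert 47 -> lo=[13, 13, 24] (size 3, max 24) hi=[47, 47, 49] (size 3, min 47) -> median=35.5
Step 7: insert 19 -> lo=[13, 13, 19, 24] (size 4, max 24) hi=[47, 47, 49] (size 3, min 47) -> median=24
Step 8: insert 2 -> lo=[2, 13, 13, 19] (size 4, max 19) hi=[24, 47, 47, 49] (size 4, min 24) -> median=21.5
Step 9: insert 42 -> lo=[2, 13, 13, 19, 24] (size 5, max 24) hi=[42, 47, 47, 49] (size 4, min 42) -> median=24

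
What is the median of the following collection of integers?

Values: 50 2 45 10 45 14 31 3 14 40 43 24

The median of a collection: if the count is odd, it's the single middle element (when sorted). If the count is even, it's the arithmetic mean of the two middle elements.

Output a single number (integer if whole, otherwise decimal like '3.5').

Answer: 27.5

Derivation:
Step 1: insert 50 -> lo=[50] (size 1, max 50) hi=[] (size 0) -> median=50
Step 2: insert 2 -> lo=[2] (size 1, max 2) hi=[50] (size 1, min 50) -> median=26
Step 3: insert 45 -> lo=[2, 45] (size 2, max 45) hi=[50] (size 1, min 50) -> median=45
Step 4: insert 10 -> lo=[2, 10] (size 2, max 10) hi=[45, 50] (size 2, min 45) -> median=27.5
Step 5: insert 45 -> lo=[2, 10, 45] (size 3, max 45) hi=[45, 50] (size 2, min 45) -> median=45
Step 6: insert 14 -> lo=[2, 10, 14] (size 3, max 14) hi=[45, 45, 50] (size 3, min 45) -> median=29.5
Step 7: insert 31 -> lo=[2, 10, 14, 31] (size 4, max 31) hi=[45, 45, 50] (size 3, min 45) -> median=31
Step 8: insert 3 -> lo=[2, 3, 10, 14] (size 4, max 14) hi=[31, 45, 45, 50] (size 4, min 31) -> median=22.5
Step 9: insert 14 -> lo=[2, 3, 10, 14, 14] (size 5, max 14) hi=[31, 45, 45, 50] (size 4, min 31) -> median=14
Step 10: insert 40 -> lo=[2, 3, 10, 14, 14] (size 5, max 14) hi=[31, 40, 45, 45, 50] (size 5, min 31) -> median=22.5
Step 11: insert 43 -> lo=[2, 3, 10, 14, 14, 31] (size 6, max 31) hi=[40, 43, 45, 45, 50] (size 5, min 40) -> median=31
Step 12: insert 24 -> lo=[2, 3, 10, 14, 14, 24] (size 6, max 24) hi=[31, 40, 43, 45, 45, 50] (size 6, min 31) -> median=27.5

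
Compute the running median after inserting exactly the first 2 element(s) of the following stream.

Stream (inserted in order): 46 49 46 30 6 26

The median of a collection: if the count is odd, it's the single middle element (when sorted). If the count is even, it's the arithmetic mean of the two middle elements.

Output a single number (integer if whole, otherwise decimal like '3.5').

Answer: 47.5

Derivation:
Step 1: insert 46 -> lo=[46] (size 1, max 46) hi=[] (size 0) -> median=46
Step 2: insert 49 -> lo=[46] (size 1, max 46) hi=[49] (size 1, min 49) -> median=47.5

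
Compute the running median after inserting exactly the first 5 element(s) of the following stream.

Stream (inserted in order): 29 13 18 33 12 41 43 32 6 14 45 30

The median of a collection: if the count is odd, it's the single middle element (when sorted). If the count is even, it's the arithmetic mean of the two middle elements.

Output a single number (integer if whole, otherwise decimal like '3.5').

Answer: 18

Derivation:
Step 1: insert 29 -> lo=[29] (size 1, max 29) hi=[] (size 0) -> median=29
Step 2: insert 13 -> lo=[13] (size 1, max 13) hi=[29] (size 1, min 29) -> median=21
Step 3: insert 18 -> lo=[13, 18] (size 2, max 18) hi=[29] (size 1, min 29) -> median=18
Step 4: insert 33 -> lo=[13, 18] (size 2, max 18) hi=[29, 33] (size 2, min 29) -> median=23.5
Step 5: insert 12 -> lo=[12, 13, 18] (size 3, max 18) hi=[29, 33] (size 2, min 29) -> median=18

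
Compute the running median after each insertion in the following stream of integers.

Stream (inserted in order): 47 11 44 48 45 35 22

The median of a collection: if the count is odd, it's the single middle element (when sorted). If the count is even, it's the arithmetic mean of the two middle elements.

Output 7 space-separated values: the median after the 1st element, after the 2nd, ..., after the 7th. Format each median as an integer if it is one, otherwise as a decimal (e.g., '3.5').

Step 1: insert 47 -> lo=[47] (size 1, max 47) hi=[] (size 0) -> median=47
Step 2: insert 11 -> lo=[11] (size 1, max 11) hi=[47] (size 1, min 47) -> median=29
Step 3: insert 44 -> lo=[11, 44] (size 2, max 44) hi=[47] (size 1, min 47) -> median=44
Step 4: insert 48 -> lo=[11, 44] (size 2, max 44) hi=[47, 48] (size 2, min 47) -> median=45.5
Step 5: insert 45 -> lo=[11, 44, 45] (size 3, max 45) hi=[47, 48] (size 2, min 47) -> median=45
Step 6: insert 35 -> lo=[11, 35, 44] (size 3, max 44) hi=[45, 47, 48] (size 3, min 45) -> median=44.5
Step 7: insert 22 -> lo=[11, 22, 35, 44] (size 4, max 44) hi=[45, 47, 48] (size 3, min 45) -> median=44

Answer: 47 29 44 45.5 45 44.5 44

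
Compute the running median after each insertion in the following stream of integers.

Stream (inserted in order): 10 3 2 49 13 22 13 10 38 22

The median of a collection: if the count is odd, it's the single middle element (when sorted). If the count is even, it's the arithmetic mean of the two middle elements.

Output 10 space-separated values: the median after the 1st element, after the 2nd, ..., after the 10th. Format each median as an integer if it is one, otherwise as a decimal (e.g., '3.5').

Answer: 10 6.5 3 6.5 10 11.5 13 11.5 13 13

Derivation:
Step 1: insert 10 -> lo=[10] (size 1, max 10) hi=[] (size 0) -> median=10
Step 2: insert 3 -> lo=[3] (size 1, max 3) hi=[10] (size 1, min 10) -> median=6.5
Step 3: insert 2 -> lo=[2, 3] (size 2, max 3) hi=[10] (size 1, min 10) -> median=3
Step 4: insert 49 -> lo=[2, 3] (size 2, max 3) hi=[10, 49] (size 2, min 10) -> median=6.5
Step 5: insert 13 -> lo=[2, 3, 10] (size 3, max 10) hi=[13, 49] (size 2, min 13) -> median=10
Step 6: insert 22 -> lo=[2, 3, 10] (size 3, max 10) hi=[13, 22, 49] (size 3, min 13) -> median=11.5
Step 7: insert 13 -> lo=[2, 3, 10, 13] (size 4, max 13) hi=[13, 22, 49] (size 3, min 13) -> median=13
Step 8: insert 10 -> lo=[2, 3, 10, 10] (size 4, max 10) hi=[13, 13, 22, 49] (size 4, min 13) -> median=11.5
Step 9: insert 38 -> lo=[2, 3, 10, 10, 13] (size 5, max 13) hi=[13, 22, 38, 49] (size 4, min 13) -> median=13
Step 10: insert 22 -> lo=[2, 3, 10, 10, 13] (size 5, max 13) hi=[13, 22, 22, 38, 49] (size 5, min 13) -> median=13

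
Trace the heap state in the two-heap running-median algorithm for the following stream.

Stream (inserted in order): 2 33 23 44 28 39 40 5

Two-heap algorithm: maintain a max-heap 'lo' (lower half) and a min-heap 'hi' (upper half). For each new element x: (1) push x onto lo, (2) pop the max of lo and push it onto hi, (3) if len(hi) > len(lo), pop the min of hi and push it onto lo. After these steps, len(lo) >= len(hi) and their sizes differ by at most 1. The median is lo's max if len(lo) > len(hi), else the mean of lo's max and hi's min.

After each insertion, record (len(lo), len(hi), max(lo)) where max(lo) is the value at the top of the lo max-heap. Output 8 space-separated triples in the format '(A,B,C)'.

Answer: (1,0,2) (1,1,2) (2,1,23) (2,2,23) (3,2,28) (3,3,28) (4,3,33) (4,4,28)

Derivation:
Step 1: insert 2 -> lo=[2] hi=[] -> (len(lo)=1, len(hi)=0, max(lo)=2)
Step 2: insert 33 -> lo=[2] hi=[33] -> (len(lo)=1, len(hi)=1, max(lo)=2)
Step 3: insert 23 -> lo=[2, 23] hi=[33] -> (len(lo)=2, len(hi)=1, max(lo)=23)
Step 4: insert 44 -> lo=[2, 23] hi=[33, 44] -> (len(lo)=2, len(hi)=2, max(lo)=23)
Step 5: insert 28 -> lo=[2, 23, 28] hi=[33, 44] -> (len(lo)=3, len(hi)=2, max(lo)=28)
Step 6: insert 39 -> lo=[2, 23, 28] hi=[33, 39, 44] -> (len(lo)=3, len(hi)=3, max(lo)=28)
Step 7: insert 40 -> lo=[2, 23, 28, 33] hi=[39, 40, 44] -> (len(lo)=4, len(hi)=3, max(lo)=33)
Step 8: insert 5 -> lo=[2, 5, 23, 28] hi=[33, 39, 40, 44] -> (len(lo)=4, len(hi)=4, max(lo)=28)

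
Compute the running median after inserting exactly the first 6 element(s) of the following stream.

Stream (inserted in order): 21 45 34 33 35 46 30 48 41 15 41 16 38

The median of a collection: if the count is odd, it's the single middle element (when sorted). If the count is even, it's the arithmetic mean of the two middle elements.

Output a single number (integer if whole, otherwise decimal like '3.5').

Step 1: insert 21 -> lo=[21] (size 1, max 21) hi=[] (size 0) -> median=21
Step 2: insert 45 -> lo=[21] (size 1, max 21) hi=[45] (size 1, min 45) -> median=33
Step 3: insert 34 -> lo=[21, 34] (size 2, max 34) hi=[45] (size 1, min 45) -> median=34
Step 4: insert 33 -> lo=[21, 33] (size 2, max 33) hi=[34, 45] (size 2, min 34) -> median=33.5
Step 5: insert 35 -> lo=[21, 33, 34] (size 3, max 34) hi=[35, 45] (size 2, min 35) -> median=34
Step 6: insert 46 -> lo=[21, 33, 34] (size 3, max 34) hi=[35, 45, 46] (size 3, min 35) -> median=34.5

Answer: 34.5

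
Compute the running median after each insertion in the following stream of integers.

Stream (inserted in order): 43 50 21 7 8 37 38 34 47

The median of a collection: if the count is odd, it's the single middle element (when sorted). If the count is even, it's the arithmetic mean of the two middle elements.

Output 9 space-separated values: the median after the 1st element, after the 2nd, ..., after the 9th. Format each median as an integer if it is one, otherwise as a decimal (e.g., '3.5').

Step 1: insert 43 -> lo=[43] (size 1, max 43) hi=[] (size 0) -> median=43
Step 2: insert 50 -> lo=[43] (size 1, max 43) hi=[50] (size 1, min 50) -> median=46.5
Step 3: insert 21 -> lo=[21, 43] (size 2, max 43) hi=[50] (size 1, min 50) -> median=43
Step 4: insert 7 -> lo=[7, 21] (size 2, max 21) hi=[43, 50] (size 2, min 43) -> median=32
Step 5: insert 8 -> lo=[7, 8, 21] (size 3, max 21) hi=[43, 50] (size 2, min 43) -> median=21
Step 6: insert 37 -> lo=[7, 8, 21] (size 3, max 21) hi=[37, 43, 50] (size 3, min 37) -> median=29
Step 7: insert 38 -> lo=[7, 8, 21, 37] (size 4, max 37) hi=[38, 43, 50] (size 3, min 38) -> median=37
Step 8: insert 34 -> lo=[7, 8, 21, 34] (size 4, max 34) hi=[37, 38, 43, 50] (size 4, min 37) -> median=35.5
Step 9: insert 47 -> lo=[7, 8, 21, 34, 37] (size 5, max 37) hi=[38, 43, 47, 50] (size 4, min 38) -> median=37

Answer: 43 46.5 43 32 21 29 37 35.5 37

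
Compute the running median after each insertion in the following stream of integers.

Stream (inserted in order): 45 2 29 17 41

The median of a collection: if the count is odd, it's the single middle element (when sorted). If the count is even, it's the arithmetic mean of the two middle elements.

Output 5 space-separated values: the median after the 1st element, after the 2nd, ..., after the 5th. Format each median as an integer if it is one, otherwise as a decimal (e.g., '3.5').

Answer: 45 23.5 29 23 29

Derivation:
Step 1: insert 45 -> lo=[45] (size 1, max 45) hi=[] (size 0) -> median=45
Step 2: insert 2 -> lo=[2] (size 1, max 2) hi=[45] (size 1, min 45) -> median=23.5
Step 3: insert 29 -> lo=[2, 29] (size 2, max 29) hi=[45] (size 1, min 45) -> median=29
Step 4: insert 17 -> lo=[2, 17] (size 2, max 17) hi=[29, 45] (size 2, min 29) -> median=23
Step 5: insert 41 -> lo=[2, 17, 29] (size 3, max 29) hi=[41, 45] (size 2, min 41) -> median=29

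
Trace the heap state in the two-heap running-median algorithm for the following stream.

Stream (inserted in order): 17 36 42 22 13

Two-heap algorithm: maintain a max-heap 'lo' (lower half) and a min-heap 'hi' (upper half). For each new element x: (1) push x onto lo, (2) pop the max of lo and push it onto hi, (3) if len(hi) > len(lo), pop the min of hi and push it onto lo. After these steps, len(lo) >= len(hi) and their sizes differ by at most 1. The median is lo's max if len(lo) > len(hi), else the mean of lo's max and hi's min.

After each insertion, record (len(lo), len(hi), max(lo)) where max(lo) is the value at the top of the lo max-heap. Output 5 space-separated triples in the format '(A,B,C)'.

Answer: (1,0,17) (1,1,17) (2,1,36) (2,2,22) (3,2,22)

Derivation:
Step 1: insert 17 -> lo=[17] hi=[] -> (len(lo)=1, len(hi)=0, max(lo)=17)
Step 2: insert 36 -> lo=[17] hi=[36] -> (len(lo)=1, len(hi)=1, max(lo)=17)
Step 3: insert 42 -> lo=[17, 36] hi=[42] -> (len(lo)=2, len(hi)=1, max(lo)=36)
Step 4: insert 22 -> lo=[17, 22] hi=[36, 42] -> (len(lo)=2, len(hi)=2, max(lo)=22)
Step 5: insert 13 -> lo=[13, 17, 22] hi=[36, 42] -> (len(lo)=3, len(hi)=2, max(lo)=22)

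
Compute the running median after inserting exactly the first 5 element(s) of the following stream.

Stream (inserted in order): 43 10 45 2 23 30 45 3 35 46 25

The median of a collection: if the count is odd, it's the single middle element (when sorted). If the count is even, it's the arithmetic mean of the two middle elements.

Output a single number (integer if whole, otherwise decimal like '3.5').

Step 1: insert 43 -> lo=[43] (size 1, max 43) hi=[] (size 0) -> median=43
Step 2: insert 10 -> lo=[10] (size 1, max 10) hi=[43] (size 1, min 43) -> median=26.5
Step 3: insert 45 -> lo=[10, 43] (size 2, max 43) hi=[45] (size 1, min 45) -> median=43
Step 4: insert 2 -> lo=[2, 10] (size 2, max 10) hi=[43, 45] (size 2, min 43) -> median=26.5
Step 5: insert 23 -> lo=[2, 10, 23] (size 3, max 23) hi=[43, 45] (size 2, min 43) -> median=23

Answer: 23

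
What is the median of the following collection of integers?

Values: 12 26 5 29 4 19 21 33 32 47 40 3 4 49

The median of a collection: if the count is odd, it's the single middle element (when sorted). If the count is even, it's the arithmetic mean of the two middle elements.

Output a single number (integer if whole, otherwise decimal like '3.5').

Step 1: insert 12 -> lo=[12] (size 1, max 12) hi=[] (size 0) -> median=12
Step 2: insert 26 -> lo=[12] (size 1, max 12) hi=[26] (size 1, min 26) -> median=19
Step 3: insert 5 -> lo=[5, 12] (size 2, max 12) hi=[26] (size 1, min 26) -> median=12
Step 4: insert 29 -> lo=[5, 12] (size 2, max 12) hi=[26, 29] (size 2, min 26) -> median=19
Step 5: insert 4 -> lo=[4, 5, 12] (size 3, max 12) hi=[26, 29] (size 2, min 26) -> median=12
Step 6: insert 19 -> lo=[4, 5, 12] (size 3, max 12) hi=[19, 26, 29] (size 3, min 19) -> median=15.5
Step 7: insert 21 -> lo=[4, 5, 12, 19] (size 4, max 19) hi=[21, 26, 29] (size 3, min 21) -> median=19
Step 8: insert 33 -> lo=[4, 5, 12, 19] (size 4, max 19) hi=[21, 26, 29, 33] (size 4, min 21) -> median=20
Step 9: insert 32 -> lo=[4, 5, 12, 19, 21] (size 5, max 21) hi=[26, 29, 32, 33] (size 4, min 26) -> median=21
Step 10: insert 47 -> lo=[4, 5, 12, 19, 21] (size 5, max 21) hi=[26, 29, 32, 33, 47] (size 5, min 26) -> median=23.5
Step 11: insert 40 -> lo=[4, 5, 12, 19, 21, 26] (size 6, max 26) hi=[29, 32, 33, 40, 47] (size 5, min 29) -> median=26
Step 12: insert 3 -> lo=[3, 4, 5, 12, 19, 21] (size 6, max 21) hi=[26, 29, 32, 33, 40, 47] (size 6, min 26) -> median=23.5
Step 13: insert 4 -> lo=[3, 4, 4, 5, 12, 19, 21] (size 7, max 21) hi=[26, 29, 32, 33, 40, 47] (size 6, min 26) -> median=21
Step 14: insert 49 -> lo=[3, 4, 4, 5, 12, 19, 21] (size 7, max 21) hi=[26, 29, 32, 33, 40, 47, 49] (size 7, min 26) -> median=23.5

Answer: 23.5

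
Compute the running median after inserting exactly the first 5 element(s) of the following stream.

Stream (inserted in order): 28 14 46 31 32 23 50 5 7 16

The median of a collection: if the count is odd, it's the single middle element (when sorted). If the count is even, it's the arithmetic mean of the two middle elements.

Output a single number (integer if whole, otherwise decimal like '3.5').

Step 1: insert 28 -> lo=[28] (size 1, max 28) hi=[] (size 0) -> median=28
Step 2: insert 14 -> lo=[14] (size 1, max 14) hi=[28] (size 1, min 28) -> median=21
Step 3: insert 46 -> lo=[14, 28] (size 2, max 28) hi=[46] (size 1, min 46) -> median=28
Step 4: insert 31 -> lo=[14, 28] (size 2, max 28) hi=[31, 46] (size 2, min 31) -> median=29.5
Step 5: insert 32 -> lo=[14, 28, 31] (size 3, max 31) hi=[32, 46] (size 2, min 32) -> median=31

Answer: 31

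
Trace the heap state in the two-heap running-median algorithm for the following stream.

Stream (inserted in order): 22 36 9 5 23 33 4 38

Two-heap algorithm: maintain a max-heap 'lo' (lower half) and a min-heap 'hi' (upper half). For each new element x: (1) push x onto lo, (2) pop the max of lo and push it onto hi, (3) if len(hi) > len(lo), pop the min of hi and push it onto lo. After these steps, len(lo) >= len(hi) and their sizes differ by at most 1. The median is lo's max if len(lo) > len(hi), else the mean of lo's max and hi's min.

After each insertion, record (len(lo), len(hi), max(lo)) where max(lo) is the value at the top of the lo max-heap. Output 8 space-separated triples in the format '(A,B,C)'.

Step 1: insert 22 -> lo=[22] hi=[] -> (len(lo)=1, len(hi)=0, max(lo)=22)
Step 2: insert 36 -> lo=[22] hi=[36] -> (len(lo)=1, len(hi)=1, max(lo)=22)
Step 3: insert 9 -> lo=[9, 22] hi=[36] -> (len(lo)=2, len(hi)=1, max(lo)=22)
Step 4: insert 5 -> lo=[5, 9] hi=[22, 36] -> (len(lo)=2, len(hi)=2, max(lo)=9)
Step 5: insert 23 -> lo=[5, 9, 22] hi=[23, 36] -> (len(lo)=3, len(hi)=2, max(lo)=22)
Step 6: insert 33 -> lo=[5, 9, 22] hi=[23, 33, 36] -> (len(lo)=3, len(hi)=3, max(lo)=22)
Step 7: insert 4 -> lo=[4, 5, 9, 22] hi=[23, 33, 36] -> (len(lo)=4, len(hi)=3, max(lo)=22)
Step 8: insert 38 -> lo=[4, 5, 9, 22] hi=[23, 33, 36, 38] -> (len(lo)=4, len(hi)=4, max(lo)=22)

Answer: (1,0,22) (1,1,22) (2,1,22) (2,2,9) (3,2,22) (3,3,22) (4,3,22) (4,4,22)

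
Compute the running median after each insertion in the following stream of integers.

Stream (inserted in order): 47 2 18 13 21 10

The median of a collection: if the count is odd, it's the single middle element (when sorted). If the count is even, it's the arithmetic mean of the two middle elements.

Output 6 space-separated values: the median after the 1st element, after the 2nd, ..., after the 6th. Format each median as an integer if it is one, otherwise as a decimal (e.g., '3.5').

Step 1: insert 47 -> lo=[47] (size 1, max 47) hi=[] (size 0) -> median=47
Step 2: insert 2 -> lo=[2] (size 1, max 2) hi=[47] (size 1, min 47) -> median=24.5
Step 3: insert 18 -> lo=[2, 18] (size 2, max 18) hi=[47] (size 1, min 47) -> median=18
Step 4: insert 13 -> lo=[2, 13] (size 2, max 13) hi=[18, 47] (size 2, min 18) -> median=15.5
Step 5: insert 21 -> lo=[2, 13, 18] (size 3, max 18) hi=[21, 47] (size 2, min 21) -> median=18
Step 6: insert 10 -> lo=[2, 10, 13] (size 3, max 13) hi=[18, 21, 47] (size 3, min 18) -> median=15.5

Answer: 47 24.5 18 15.5 18 15.5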